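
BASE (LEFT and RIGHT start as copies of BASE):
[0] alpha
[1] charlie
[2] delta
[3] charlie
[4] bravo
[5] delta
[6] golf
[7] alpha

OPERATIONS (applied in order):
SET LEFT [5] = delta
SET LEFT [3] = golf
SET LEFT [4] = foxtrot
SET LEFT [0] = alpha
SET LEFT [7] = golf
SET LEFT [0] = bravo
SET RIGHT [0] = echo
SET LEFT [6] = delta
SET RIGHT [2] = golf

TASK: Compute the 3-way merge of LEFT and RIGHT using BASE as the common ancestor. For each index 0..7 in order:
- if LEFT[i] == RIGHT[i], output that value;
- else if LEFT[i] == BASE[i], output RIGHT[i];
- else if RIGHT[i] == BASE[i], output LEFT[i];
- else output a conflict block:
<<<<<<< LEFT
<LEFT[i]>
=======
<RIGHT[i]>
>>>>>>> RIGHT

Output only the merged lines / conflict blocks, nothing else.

Final LEFT:  [bravo, charlie, delta, golf, foxtrot, delta, delta, golf]
Final RIGHT: [echo, charlie, golf, charlie, bravo, delta, golf, alpha]
i=0: BASE=alpha L=bravo R=echo all differ -> CONFLICT
i=1: L=charlie R=charlie -> agree -> charlie
i=2: L=delta=BASE, R=golf -> take RIGHT -> golf
i=3: L=golf, R=charlie=BASE -> take LEFT -> golf
i=4: L=foxtrot, R=bravo=BASE -> take LEFT -> foxtrot
i=5: L=delta R=delta -> agree -> delta
i=6: L=delta, R=golf=BASE -> take LEFT -> delta
i=7: L=golf, R=alpha=BASE -> take LEFT -> golf

Answer: <<<<<<< LEFT
bravo
=======
echo
>>>>>>> RIGHT
charlie
golf
golf
foxtrot
delta
delta
golf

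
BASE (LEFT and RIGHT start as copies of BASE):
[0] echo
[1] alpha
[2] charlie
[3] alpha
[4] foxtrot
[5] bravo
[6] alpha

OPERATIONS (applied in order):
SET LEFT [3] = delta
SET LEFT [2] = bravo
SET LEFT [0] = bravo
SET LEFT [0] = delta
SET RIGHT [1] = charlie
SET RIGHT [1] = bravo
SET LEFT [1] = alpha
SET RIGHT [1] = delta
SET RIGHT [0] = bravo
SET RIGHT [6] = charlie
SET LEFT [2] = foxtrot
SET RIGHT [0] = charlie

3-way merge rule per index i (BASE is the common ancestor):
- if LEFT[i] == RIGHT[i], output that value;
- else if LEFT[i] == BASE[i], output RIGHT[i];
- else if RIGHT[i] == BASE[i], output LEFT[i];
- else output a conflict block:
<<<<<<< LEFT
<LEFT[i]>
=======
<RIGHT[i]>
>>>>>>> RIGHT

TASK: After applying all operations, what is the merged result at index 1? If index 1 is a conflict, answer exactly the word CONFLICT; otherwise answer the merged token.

Answer: delta

Derivation:
Final LEFT:  [delta, alpha, foxtrot, delta, foxtrot, bravo, alpha]
Final RIGHT: [charlie, delta, charlie, alpha, foxtrot, bravo, charlie]
i=0: BASE=echo L=delta R=charlie all differ -> CONFLICT
i=1: L=alpha=BASE, R=delta -> take RIGHT -> delta
i=2: L=foxtrot, R=charlie=BASE -> take LEFT -> foxtrot
i=3: L=delta, R=alpha=BASE -> take LEFT -> delta
i=4: L=foxtrot R=foxtrot -> agree -> foxtrot
i=5: L=bravo R=bravo -> agree -> bravo
i=6: L=alpha=BASE, R=charlie -> take RIGHT -> charlie
Index 1 -> delta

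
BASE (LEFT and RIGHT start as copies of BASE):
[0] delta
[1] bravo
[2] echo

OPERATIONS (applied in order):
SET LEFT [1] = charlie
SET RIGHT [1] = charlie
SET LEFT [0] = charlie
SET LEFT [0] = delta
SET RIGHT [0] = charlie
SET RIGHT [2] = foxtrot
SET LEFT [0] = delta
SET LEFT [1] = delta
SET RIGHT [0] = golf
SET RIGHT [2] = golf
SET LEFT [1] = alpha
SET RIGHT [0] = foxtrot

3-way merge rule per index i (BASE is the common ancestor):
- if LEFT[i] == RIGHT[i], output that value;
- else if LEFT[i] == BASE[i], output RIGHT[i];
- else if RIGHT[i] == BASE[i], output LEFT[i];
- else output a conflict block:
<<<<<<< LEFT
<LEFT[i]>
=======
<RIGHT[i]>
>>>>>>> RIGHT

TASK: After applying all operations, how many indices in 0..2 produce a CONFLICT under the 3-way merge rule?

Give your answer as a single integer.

Answer: 1

Derivation:
Final LEFT:  [delta, alpha, echo]
Final RIGHT: [foxtrot, charlie, golf]
i=0: L=delta=BASE, R=foxtrot -> take RIGHT -> foxtrot
i=1: BASE=bravo L=alpha R=charlie all differ -> CONFLICT
i=2: L=echo=BASE, R=golf -> take RIGHT -> golf
Conflict count: 1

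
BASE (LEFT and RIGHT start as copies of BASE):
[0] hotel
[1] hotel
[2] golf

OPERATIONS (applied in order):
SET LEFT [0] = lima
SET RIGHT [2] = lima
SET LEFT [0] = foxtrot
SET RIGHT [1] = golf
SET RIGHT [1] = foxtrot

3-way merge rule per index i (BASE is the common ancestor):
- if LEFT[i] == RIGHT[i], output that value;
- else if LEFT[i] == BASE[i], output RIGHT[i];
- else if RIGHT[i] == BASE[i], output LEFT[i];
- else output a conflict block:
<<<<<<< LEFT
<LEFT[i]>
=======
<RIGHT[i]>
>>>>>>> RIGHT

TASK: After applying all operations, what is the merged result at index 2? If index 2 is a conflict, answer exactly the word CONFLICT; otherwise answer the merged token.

Answer: lima

Derivation:
Final LEFT:  [foxtrot, hotel, golf]
Final RIGHT: [hotel, foxtrot, lima]
i=0: L=foxtrot, R=hotel=BASE -> take LEFT -> foxtrot
i=1: L=hotel=BASE, R=foxtrot -> take RIGHT -> foxtrot
i=2: L=golf=BASE, R=lima -> take RIGHT -> lima
Index 2 -> lima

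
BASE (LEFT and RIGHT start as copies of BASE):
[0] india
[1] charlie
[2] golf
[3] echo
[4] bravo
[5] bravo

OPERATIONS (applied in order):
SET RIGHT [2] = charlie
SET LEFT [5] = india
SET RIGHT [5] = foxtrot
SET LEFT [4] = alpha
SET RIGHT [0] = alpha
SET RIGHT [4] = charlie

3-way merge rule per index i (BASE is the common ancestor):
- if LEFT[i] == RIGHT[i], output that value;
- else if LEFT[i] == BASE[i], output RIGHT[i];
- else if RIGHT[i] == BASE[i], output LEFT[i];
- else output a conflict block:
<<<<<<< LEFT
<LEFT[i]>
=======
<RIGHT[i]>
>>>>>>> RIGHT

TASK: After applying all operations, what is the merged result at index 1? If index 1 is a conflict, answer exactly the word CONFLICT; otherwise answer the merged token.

Final LEFT:  [india, charlie, golf, echo, alpha, india]
Final RIGHT: [alpha, charlie, charlie, echo, charlie, foxtrot]
i=0: L=india=BASE, R=alpha -> take RIGHT -> alpha
i=1: L=charlie R=charlie -> agree -> charlie
i=2: L=golf=BASE, R=charlie -> take RIGHT -> charlie
i=3: L=echo R=echo -> agree -> echo
i=4: BASE=bravo L=alpha R=charlie all differ -> CONFLICT
i=5: BASE=bravo L=india R=foxtrot all differ -> CONFLICT
Index 1 -> charlie

Answer: charlie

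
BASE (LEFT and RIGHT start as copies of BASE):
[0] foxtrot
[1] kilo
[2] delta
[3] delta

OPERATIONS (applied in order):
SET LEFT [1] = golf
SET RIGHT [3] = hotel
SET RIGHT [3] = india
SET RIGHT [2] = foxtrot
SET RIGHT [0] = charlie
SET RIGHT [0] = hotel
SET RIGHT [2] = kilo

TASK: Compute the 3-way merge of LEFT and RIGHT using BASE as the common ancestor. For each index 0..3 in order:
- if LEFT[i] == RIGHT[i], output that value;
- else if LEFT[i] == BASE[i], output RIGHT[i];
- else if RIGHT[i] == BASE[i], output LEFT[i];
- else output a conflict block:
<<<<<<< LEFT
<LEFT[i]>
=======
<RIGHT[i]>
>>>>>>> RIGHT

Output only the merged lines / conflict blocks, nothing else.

Answer: hotel
golf
kilo
india

Derivation:
Final LEFT:  [foxtrot, golf, delta, delta]
Final RIGHT: [hotel, kilo, kilo, india]
i=0: L=foxtrot=BASE, R=hotel -> take RIGHT -> hotel
i=1: L=golf, R=kilo=BASE -> take LEFT -> golf
i=2: L=delta=BASE, R=kilo -> take RIGHT -> kilo
i=3: L=delta=BASE, R=india -> take RIGHT -> india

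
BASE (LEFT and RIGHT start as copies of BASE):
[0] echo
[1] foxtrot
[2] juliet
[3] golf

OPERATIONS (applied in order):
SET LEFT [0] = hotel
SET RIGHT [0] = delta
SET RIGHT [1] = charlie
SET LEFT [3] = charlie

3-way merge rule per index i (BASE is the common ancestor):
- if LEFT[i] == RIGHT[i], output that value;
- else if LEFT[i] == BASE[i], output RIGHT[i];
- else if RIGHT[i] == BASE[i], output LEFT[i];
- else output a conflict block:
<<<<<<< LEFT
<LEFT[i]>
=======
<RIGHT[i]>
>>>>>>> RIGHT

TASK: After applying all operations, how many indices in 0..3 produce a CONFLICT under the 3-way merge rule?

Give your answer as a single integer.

Answer: 1

Derivation:
Final LEFT:  [hotel, foxtrot, juliet, charlie]
Final RIGHT: [delta, charlie, juliet, golf]
i=0: BASE=echo L=hotel R=delta all differ -> CONFLICT
i=1: L=foxtrot=BASE, R=charlie -> take RIGHT -> charlie
i=2: L=juliet R=juliet -> agree -> juliet
i=3: L=charlie, R=golf=BASE -> take LEFT -> charlie
Conflict count: 1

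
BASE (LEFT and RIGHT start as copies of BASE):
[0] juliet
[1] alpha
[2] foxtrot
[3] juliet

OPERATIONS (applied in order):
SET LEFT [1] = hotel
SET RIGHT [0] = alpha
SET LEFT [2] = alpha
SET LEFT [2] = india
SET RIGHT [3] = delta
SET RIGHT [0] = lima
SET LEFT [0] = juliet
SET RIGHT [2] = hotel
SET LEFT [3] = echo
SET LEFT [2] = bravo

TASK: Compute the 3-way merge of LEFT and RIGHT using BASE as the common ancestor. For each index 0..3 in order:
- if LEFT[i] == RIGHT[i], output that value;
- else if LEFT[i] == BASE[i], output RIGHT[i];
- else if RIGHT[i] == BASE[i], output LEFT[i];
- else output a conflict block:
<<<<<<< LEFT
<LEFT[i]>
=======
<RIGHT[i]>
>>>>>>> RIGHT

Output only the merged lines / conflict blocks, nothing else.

Final LEFT:  [juliet, hotel, bravo, echo]
Final RIGHT: [lima, alpha, hotel, delta]
i=0: L=juliet=BASE, R=lima -> take RIGHT -> lima
i=1: L=hotel, R=alpha=BASE -> take LEFT -> hotel
i=2: BASE=foxtrot L=bravo R=hotel all differ -> CONFLICT
i=3: BASE=juliet L=echo R=delta all differ -> CONFLICT

Answer: lima
hotel
<<<<<<< LEFT
bravo
=======
hotel
>>>>>>> RIGHT
<<<<<<< LEFT
echo
=======
delta
>>>>>>> RIGHT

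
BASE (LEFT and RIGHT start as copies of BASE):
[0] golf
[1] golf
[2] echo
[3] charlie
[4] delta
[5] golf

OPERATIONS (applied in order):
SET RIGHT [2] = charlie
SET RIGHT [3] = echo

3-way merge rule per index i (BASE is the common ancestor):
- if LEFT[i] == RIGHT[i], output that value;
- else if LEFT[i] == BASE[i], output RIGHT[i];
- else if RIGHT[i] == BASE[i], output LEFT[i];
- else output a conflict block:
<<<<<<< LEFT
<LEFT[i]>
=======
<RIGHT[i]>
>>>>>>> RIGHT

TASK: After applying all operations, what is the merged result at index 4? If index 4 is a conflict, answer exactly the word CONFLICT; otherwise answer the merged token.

Final LEFT:  [golf, golf, echo, charlie, delta, golf]
Final RIGHT: [golf, golf, charlie, echo, delta, golf]
i=0: L=golf R=golf -> agree -> golf
i=1: L=golf R=golf -> agree -> golf
i=2: L=echo=BASE, R=charlie -> take RIGHT -> charlie
i=3: L=charlie=BASE, R=echo -> take RIGHT -> echo
i=4: L=delta R=delta -> agree -> delta
i=5: L=golf R=golf -> agree -> golf
Index 4 -> delta

Answer: delta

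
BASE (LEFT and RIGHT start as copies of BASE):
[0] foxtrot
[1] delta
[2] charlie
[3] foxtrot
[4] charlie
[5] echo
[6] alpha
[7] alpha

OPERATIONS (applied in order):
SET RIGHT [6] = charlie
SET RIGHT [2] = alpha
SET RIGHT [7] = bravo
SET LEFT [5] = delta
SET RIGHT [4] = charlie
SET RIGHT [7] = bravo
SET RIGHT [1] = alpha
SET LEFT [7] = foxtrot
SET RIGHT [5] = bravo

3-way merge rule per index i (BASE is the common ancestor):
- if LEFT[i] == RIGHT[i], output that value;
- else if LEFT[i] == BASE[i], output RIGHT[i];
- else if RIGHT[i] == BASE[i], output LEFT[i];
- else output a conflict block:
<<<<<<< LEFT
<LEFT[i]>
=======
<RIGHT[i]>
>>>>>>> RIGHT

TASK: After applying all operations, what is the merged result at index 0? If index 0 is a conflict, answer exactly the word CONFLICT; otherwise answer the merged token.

Final LEFT:  [foxtrot, delta, charlie, foxtrot, charlie, delta, alpha, foxtrot]
Final RIGHT: [foxtrot, alpha, alpha, foxtrot, charlie, bravo, charlie, bravo]
i=0: L=foxtrot R=foxtrot -> agree -> foxtrot
i=1: L=delta=BASE, R=alpha -> take RIGHT -> alpha
i=2: L=charlie=BASE, R=alpha -> take RIGHT -> alpha
i=3: L=foxtrot R=foxtrot -> agree -> foxtrot
i=4: L=charlie R=charlie -> agree -> charlie
i=5: BASE=echo L=delta R=bravo all differ -> CONFLICT
i=6: L=alpha=BASE, R=charlie -> take RIGHT -> charlie
i=7: BASE=alpha L=foxtrot R=bravo all differ -> CONFLICT
Index 0 -> foxtrot

Answer: foxtrot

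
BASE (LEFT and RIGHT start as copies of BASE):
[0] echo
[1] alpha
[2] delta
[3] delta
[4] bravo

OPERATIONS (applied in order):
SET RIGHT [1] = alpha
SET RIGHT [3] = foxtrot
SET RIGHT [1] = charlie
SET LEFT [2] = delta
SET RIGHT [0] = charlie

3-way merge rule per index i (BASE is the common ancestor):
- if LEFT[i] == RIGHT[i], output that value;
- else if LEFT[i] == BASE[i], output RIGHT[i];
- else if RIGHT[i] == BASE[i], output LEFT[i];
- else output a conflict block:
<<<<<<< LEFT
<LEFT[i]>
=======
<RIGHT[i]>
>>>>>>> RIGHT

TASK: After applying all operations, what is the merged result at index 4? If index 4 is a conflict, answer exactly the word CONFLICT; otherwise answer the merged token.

Answer: bravo

Derivation:
Final LEFT:  [echo, alpha, delta, delta, bravo]
Final RIGHT: [charlie, charlie, delta, foxtrot, bravo]
i=0: L=echo=BASE, R=charlie -> take RIGHT -> charlie
i=1: L=alpha=BASE, R=charlie -> take RIGHT -> charlie
i=2: L=delta R=delta -> agree -> delta
i=3: L=delta=BASE, R=foxtrot -> take RIGHT -> foxtrot
i=4: L=bravo R=bravo -> agree -> bravo
Index 4 -> bravo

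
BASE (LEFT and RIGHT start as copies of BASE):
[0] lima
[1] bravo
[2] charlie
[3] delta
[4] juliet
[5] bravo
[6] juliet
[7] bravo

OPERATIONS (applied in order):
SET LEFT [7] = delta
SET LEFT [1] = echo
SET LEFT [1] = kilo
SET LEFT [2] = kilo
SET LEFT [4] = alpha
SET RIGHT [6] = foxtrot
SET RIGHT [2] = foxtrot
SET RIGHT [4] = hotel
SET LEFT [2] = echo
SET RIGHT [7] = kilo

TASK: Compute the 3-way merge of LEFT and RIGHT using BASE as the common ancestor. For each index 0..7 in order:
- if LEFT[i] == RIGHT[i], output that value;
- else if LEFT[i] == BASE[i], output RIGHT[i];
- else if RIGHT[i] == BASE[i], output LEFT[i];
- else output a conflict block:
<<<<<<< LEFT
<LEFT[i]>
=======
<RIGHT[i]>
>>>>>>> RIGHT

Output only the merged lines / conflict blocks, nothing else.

Final LEFT:  [lima, kilo, echo, delta, alpha, bravo, juliet, delta]
Final RIGHT: [lima, bravo, foxtrot, delta, hotel, bravo, foxtrot, kilo]
i=0: L=lima R=lima -> agree -> lima
i=1: L=kilo, R=bravo=BASE -> take LEFT -> kilo
i=2: BASE=charlie L=echo R=foxtrot all differ -> CONFLICT
i=3: L=delta R=delta -> agree -> delta
i=4: BASE=juliet L=alpha R=hotel all differ -> CONFLICT
i=5: L=bravo R=bravo -> agree -> bravo
i=6: L=juliet=BASE, R=foxtrot -> take RIGHT -> foxtrot
i=7: BASE=bravo L=delta R=kilo all differ -> CONFLICT

Answer: lima
kilo
<<<<<<< LEFT
echo
=======
foxtrot
>>>>>>> RIGHT
delta
<<<<<<< LEFT
alpha
=======
hotel
>>>>>>> RIGHT
bravo
foxtrot
<<<<<<< LEFT
delta
=======
kilo
>>>>>>> RIGHT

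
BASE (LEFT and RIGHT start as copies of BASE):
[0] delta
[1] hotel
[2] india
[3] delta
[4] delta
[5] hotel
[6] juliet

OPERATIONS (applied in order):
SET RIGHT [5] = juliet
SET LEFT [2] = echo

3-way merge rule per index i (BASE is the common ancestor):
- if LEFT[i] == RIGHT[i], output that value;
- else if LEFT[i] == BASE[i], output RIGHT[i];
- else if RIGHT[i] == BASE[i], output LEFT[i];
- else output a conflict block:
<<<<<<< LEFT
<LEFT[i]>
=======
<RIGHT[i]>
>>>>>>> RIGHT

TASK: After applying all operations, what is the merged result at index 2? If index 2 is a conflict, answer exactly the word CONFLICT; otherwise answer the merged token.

Final LEFT:  [delta, hotel, echo, delta, delta, hotel, juliet]
Final RIGHT: [delta, hotel, india, delta, delta, juliet, juliet]
i=0: L=delta R=delta -> agree -> delta
i=1: L=hotel R=hotel -> agree -> hotel
i=2: L=echo, R=india=BASE -> take LEFT -> echo
i=3: L=delta R=delta -> agree -> delta
i=4: L=delta R=delta -> agree -> delta
i=5: L=hotel=BASE, R=juliet -> take RIGHT -> juliet
i=6: L=juliet R=juliet -> agree -> juliet
Index 2 -> echo

Answer: echo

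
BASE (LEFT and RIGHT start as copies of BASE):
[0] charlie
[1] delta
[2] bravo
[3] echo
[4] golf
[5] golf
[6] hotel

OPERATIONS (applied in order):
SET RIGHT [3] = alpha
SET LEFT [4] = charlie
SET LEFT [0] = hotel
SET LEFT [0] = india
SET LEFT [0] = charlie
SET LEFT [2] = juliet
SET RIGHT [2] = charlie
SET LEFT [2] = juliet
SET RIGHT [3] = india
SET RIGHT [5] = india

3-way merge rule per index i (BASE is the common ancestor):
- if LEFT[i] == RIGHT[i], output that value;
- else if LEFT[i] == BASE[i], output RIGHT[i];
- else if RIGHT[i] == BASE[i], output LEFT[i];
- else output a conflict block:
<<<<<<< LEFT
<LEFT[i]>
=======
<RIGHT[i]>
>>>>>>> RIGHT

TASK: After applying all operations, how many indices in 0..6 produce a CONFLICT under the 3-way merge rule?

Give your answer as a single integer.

Final LEFT:  [charlie, delta, juliet, echo, charlie, golf, hotel]
Final RIGHT: [charlie, delta, charlie, india, golf, india, hotel]
i=0: L=charlie R=charlie -> agree -> charlie
i=1: L=delta R=delta -> agree -> delta
i=2: BASE=bravo L=juliet R=charlie all differ -> CONFLICT
i=3: L=echo=BASE, R=india -> take RIGHT -> india
i=4: L=charlie, R=golf=BASE -> take LEFT -> charlie
i=5: L=golf=BASE, R=india -> take RIGHT -> india
i=6: L=hotel R=hotel -> agree -> hotel
Conflict count: 1

Answer: 1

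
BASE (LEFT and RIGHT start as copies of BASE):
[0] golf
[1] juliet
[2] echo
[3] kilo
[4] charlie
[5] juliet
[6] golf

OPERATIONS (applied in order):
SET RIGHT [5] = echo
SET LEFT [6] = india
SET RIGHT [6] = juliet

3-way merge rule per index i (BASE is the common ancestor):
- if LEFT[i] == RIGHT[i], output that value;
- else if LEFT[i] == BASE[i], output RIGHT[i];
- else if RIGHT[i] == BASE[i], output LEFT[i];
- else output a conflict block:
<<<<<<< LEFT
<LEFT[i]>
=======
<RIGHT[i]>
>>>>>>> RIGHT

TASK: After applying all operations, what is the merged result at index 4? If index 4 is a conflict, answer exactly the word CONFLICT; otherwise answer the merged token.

Answer: charlie

Derivation:
Final LEFT:  [golf, juliet, echo, kilo, charlie, juliet, india]
Final RIGHT: [golf, juliet, echo, kilo, charlie, echo, juliet]
i=0: L=golf R=golf -> agree -> golf
i=1: L=juliet R=juliet -> agree -> juliet
i=2: L=echo R=echo -> agree -> echo
i=3: L=kilo R=kilo -> agree -> kilo
i=4: L=charlie R=charlie -> agree -> charlie
i=5: L=juliet=BASE, R=echo -> take RIGHT -> echo
i=6: BASE=golf L=india R=juliet all differ -> CONFLICT
Index 4 -> charlie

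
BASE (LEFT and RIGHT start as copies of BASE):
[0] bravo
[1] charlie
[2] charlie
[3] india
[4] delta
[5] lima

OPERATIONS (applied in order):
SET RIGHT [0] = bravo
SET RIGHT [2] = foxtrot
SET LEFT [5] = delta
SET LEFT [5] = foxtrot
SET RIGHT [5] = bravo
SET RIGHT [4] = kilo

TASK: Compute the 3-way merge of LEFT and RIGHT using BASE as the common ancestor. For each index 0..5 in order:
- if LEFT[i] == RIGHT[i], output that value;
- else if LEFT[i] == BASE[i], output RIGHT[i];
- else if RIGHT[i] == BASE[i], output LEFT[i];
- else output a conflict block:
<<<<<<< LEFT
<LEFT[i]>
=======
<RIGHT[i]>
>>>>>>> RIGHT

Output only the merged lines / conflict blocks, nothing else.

Final LEFT:  [bravo, charlie, charlie, india, delta, foxtrot]
Final RIGHT: [bravo, charlie, foxtrot, india, kilo, bravo]
i=0: L=bravo R=bravo -> agree -> bravo
i=1: L=charlie R=charlie -> agree -> charlie
i=2: L=charlie=BASE, R=foxtrot -> take RIGHT -> foxtrot
i=3: L=india R=india -> agree -> india
i=4: L=delta=BASE, R=kilo -> take RIGHT -> kilo
i=5: BASE=lima L=foxtrot R=bravo all differ -> CONFLICT

Answer: bravo
charlie
foxtrot
india
kilo
<<<<<<< LEFT
foxtrot
=======
bravo
>>>>>>> RIGHT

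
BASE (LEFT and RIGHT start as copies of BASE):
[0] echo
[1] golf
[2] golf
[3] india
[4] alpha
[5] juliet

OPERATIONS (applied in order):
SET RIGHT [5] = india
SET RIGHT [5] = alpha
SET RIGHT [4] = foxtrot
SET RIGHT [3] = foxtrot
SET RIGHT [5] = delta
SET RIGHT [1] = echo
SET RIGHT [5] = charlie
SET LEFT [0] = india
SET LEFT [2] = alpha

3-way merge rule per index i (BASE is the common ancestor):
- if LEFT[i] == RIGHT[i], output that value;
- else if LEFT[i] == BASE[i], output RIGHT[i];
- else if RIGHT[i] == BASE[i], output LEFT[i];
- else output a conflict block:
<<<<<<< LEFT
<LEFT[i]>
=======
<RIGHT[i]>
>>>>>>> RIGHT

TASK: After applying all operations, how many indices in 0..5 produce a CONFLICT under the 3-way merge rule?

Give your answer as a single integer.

Answer: 0

Derivation:
Final LEFT:  [india, golf, alpha, india, alpha, juliet]
Final RIGHT: [echo, echo, golf, foxtrot, foxtrot, charlie]
i=0: L=india, R=echo=BASE -> take LEFT -> india
i=1: L=golf=BASE, R=echo -> take RIGHT -> echo
i=2: L=alpha, R=golf=BASE -> take LEFT -> alpha
i=3: L=india=BASE, R=foxtrot -> take RIGHT -> foxtrot
i=4: L=alpha=BASE, R=foxtrot -> take RIGHT -> foxtrot
i=5: L=juliet=BASE, R=charlie -> take RIGHT -> charlie
Conflict count: 0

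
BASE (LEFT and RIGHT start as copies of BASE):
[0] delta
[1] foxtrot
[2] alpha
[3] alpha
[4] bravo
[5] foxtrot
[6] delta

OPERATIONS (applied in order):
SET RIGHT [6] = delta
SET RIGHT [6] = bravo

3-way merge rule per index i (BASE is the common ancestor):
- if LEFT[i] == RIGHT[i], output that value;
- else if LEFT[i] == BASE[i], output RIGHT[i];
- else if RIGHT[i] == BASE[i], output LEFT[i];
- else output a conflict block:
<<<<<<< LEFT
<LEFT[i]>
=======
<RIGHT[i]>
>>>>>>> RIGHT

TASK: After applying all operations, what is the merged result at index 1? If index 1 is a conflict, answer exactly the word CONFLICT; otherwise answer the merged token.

Answer: foxtrot

Derivation:
Final LEFT:  [delta, foxtrot, alpha, alpha, bravo, foxtrot, delta]
Final RIGHT: [delta, foxtrot, alpha, alpha, bravo, foxtrot, bravo]
i=0: L=delta R=delta -> agree -> delta
i=1: L=foxtrot R=foxtrot -> agree -> foxtrot
i=2: L=alpha R=alpha -> agree -> alpha
i=3: L=alpha R=alpha -> agree -> alpha
i=4: L=bravo R=bravo -> agree -> bravo
i=5: L=foxtrot R=foxtrot -> agree -> foxtrot
i=6: L=delta=BASE, R=bravo -> take RIGHT -> bravo
Index 1 -> foxtrot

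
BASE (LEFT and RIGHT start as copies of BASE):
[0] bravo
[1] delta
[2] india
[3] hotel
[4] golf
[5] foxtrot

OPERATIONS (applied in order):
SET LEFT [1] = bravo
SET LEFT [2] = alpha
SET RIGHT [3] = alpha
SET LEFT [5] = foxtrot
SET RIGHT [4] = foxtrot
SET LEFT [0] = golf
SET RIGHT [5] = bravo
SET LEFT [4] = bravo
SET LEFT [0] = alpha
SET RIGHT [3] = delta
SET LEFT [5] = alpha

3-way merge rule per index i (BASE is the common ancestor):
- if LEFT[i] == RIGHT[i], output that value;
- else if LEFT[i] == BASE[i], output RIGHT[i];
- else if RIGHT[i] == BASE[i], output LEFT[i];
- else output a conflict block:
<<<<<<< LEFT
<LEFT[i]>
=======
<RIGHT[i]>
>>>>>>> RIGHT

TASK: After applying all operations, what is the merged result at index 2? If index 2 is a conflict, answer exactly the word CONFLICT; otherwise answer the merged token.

Final LEFT:  [alpha, bravo, alpha, hotel, bravo, alpha]
Final RIGHT: [bravo, delta, india, delta, foxtrot, bravo]
i=0: L=alpha, R=bravo=BASE -> take LEFT -> alpha
i=1: L=bravo, R=delta=BASE -> take LEFT -> bravo
i=2: L=alpha, R=india=BASE -> take LEFT -> alpha
i=3: L=hotel=BASE, R=delta -> take RIGHT -> delta
i=4: BASE=golf L=bravo R=foxtrot all differ -> CONFLICT
i=5: BASE=foxtrot L=alpha R=bravo all differ -> CONFLICT
Index 2 -> alpha

Answer: alpha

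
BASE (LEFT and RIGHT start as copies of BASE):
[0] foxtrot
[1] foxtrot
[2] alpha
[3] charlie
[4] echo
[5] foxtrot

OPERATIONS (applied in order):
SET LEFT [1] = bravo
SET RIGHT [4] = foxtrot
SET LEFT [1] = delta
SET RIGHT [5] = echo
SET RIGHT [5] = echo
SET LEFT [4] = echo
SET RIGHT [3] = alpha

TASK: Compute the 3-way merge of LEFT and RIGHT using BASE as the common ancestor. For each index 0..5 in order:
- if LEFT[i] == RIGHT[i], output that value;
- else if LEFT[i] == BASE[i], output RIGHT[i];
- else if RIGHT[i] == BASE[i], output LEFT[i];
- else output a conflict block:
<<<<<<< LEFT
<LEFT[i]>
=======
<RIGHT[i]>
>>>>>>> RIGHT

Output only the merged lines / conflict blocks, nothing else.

Final LEFT:  [foxtrot, delta, alpha, charlie, echo, foxtrot]
Final RIGHT: [foxtrot, foxtrot, alpha, alpha, foxtrot, echo]
i=0: L=foxtrot R=foxtrot -> agree -> foxtrot
i=1: L=delta, R=foxtrot=BASE -> take LEFT -> delta
i=2: L=alpha R=alpha -> agree -> alpha
i=3: L=charlie=BASE, R=alpha -> take RIGHT -> alpha
i=4: L=echo=BASE, R=foxtrot -> take RIGHT -> foxtrot
i=5: L=foxtrot=BASE, R=echo -> take RIGHT -> echo

Answer: foxtrot
delta
alpha
alpha
foxtrot
echo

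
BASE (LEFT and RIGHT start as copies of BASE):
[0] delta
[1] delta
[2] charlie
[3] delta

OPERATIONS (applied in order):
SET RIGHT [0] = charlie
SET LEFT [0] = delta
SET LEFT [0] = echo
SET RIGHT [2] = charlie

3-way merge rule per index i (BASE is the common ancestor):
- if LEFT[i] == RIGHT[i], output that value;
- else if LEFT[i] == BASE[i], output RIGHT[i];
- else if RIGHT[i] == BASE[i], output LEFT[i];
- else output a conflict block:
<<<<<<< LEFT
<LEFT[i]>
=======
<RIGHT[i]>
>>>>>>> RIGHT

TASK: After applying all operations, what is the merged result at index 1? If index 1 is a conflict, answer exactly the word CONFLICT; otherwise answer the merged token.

Answer: delta

Derivation:
Final LEFT:  [echo, delta, charlie, delta]
Final RIGHT: [charlie, delta, charlie, delta]
i=0: BASE=delta L=echo R=charlie all differ -> CONFLICT
i=1: L=delta R=delta -> agree -> delta
i=2: L=charlie R=charlie -> agree -> charlie
i=3: L=delta R=delta -> agree -> delta
Index 1 -> delta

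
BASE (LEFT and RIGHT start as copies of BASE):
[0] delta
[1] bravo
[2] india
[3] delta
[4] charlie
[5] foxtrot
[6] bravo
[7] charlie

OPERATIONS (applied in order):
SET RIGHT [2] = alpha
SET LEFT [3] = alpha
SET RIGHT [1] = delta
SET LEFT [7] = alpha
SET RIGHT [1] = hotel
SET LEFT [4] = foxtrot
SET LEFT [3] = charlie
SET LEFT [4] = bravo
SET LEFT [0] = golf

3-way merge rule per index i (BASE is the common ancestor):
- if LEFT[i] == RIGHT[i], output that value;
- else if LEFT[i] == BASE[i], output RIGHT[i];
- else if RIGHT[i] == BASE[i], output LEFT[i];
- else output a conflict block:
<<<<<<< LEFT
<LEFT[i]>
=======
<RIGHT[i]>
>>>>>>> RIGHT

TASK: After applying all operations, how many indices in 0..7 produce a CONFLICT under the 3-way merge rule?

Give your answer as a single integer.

Final LEFT:  [golf, bravo, india, charlie, bravo, foxtrot, bravo, alpha]
Final RIGHT: [delta, hotel, alpha, delta, charlie, foxtrot, bravo, charlie]
i=0: L=golf, R=delta=BASE -> take LEFT -> golf
i=1: L=bravo=BASE, R=hotel -> take RIGHT -> hotel
i=2: L=india=BASE, R=alpha -> take RIGHT -> alpha
i=3: L=charlie, R=delta=BASE -> take LEFT -> charlie
i=4: L=bravo, R=charlie=BASE -> take LEFT -> bravo
i=5: L=foxtrot R=foxtrot -> agree -> foxtrot
i=6: L=bravo R=bravo -> agree -> bravo
i=7: L=alpha, R=charlie=BASE -> take LEFT -> alpha
Conflict count: 0

Answer: 0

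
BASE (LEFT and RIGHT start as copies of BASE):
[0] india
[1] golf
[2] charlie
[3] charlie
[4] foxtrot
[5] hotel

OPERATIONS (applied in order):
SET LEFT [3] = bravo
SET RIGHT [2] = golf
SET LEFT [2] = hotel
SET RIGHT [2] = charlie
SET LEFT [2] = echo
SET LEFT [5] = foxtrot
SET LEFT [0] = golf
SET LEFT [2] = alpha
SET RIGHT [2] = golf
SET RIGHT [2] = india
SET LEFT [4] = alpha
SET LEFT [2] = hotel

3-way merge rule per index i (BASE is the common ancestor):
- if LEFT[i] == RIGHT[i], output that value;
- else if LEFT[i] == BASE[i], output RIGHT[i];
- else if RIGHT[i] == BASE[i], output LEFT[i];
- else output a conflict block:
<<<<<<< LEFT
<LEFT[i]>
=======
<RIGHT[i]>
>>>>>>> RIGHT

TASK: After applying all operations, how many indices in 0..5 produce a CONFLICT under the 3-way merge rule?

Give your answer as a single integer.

Answer: 1

Derivation:
Final LEFT:  [golf, golf, hotel, bravo, alpha, foxtrot]
Final RIGHT: [india, golf, india, charlie, foxtrot, hotel]
i=0: L=golf, R=india=BASE -> take LEFT -> golf
i=1: L=golf R=golf -> agree -> golf
i=2: BASE=charlie L=hotel R=india all differ -> CONFLICT
i=3: L=bravo, R=charlie=BASE -> take LEFT -> bravo
i=4: L=alpha, R=foxtrot=BASE -> take LEFT -> alpha
i=5: L=foxtrot, R=hotel=BASE -> take LEFT -> foxtrot
Conflict count: 1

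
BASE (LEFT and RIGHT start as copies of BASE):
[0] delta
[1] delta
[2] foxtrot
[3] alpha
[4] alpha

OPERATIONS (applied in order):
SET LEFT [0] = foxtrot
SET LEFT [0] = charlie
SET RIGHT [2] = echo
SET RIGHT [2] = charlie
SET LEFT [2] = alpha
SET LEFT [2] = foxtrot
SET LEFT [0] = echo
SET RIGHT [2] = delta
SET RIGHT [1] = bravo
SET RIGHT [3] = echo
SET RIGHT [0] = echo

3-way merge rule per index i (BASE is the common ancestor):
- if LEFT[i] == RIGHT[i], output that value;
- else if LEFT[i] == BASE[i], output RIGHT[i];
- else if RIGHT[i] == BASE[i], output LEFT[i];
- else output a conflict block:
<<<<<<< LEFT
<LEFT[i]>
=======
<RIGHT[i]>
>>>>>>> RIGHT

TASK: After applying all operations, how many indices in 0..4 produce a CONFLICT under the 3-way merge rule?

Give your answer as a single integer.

Answer: 0

Derivation:
Final LEFT:  [echo, delta, foxtrot, alpha, alpha]
Final RIGHT: [echo, bravo, delta, echo, alpha]
i=0: L=echo R=echo -> agree -> echo
i=1: L=delta=BASE, R=bravo -> take RIGHT -> bravo
i=2: L=foxtrot=BASE, R=delta -> take RIGHT -> delta
i=3: L=alpha=BASE, R=echo -> take RIGHT -> echo
i=4: L=alpha R=alpha -> agree -> alpha
Conflict count: 0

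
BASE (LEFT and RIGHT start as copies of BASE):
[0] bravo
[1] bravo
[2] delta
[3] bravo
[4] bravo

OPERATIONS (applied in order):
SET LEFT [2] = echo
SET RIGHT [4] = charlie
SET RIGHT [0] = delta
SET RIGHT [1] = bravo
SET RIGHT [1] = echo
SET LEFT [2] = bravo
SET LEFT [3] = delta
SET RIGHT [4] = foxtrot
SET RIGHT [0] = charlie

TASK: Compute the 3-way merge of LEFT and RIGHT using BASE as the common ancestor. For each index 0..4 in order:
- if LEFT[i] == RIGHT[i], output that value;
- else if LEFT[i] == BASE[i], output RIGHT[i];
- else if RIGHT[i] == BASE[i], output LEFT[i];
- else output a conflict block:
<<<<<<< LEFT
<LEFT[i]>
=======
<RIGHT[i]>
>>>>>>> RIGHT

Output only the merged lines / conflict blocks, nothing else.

Answer: charlie
echo
bravo
delta
foxtrot

Derivation:
Final LEFT:  [bravo, bravo, bravo, delta, bravo]
Final RIGHT: [charlie, echo, delta, bravo, foxtrot]
i=0: L=bravo=BASE, R=charlie -> take RIGHT -> charlie
i=1: L=bravo=BASE, R=echo -> take RIGHT -> echo
i=2: L=bravo, R=delta=BASE -> take LEFT -> bravo
i=3: L=delta, R=bravo=BASE -> take LEFT -> delta
i=4: L=bravo=BASE, R=foxtrot -> take RIGHT -> foxtrot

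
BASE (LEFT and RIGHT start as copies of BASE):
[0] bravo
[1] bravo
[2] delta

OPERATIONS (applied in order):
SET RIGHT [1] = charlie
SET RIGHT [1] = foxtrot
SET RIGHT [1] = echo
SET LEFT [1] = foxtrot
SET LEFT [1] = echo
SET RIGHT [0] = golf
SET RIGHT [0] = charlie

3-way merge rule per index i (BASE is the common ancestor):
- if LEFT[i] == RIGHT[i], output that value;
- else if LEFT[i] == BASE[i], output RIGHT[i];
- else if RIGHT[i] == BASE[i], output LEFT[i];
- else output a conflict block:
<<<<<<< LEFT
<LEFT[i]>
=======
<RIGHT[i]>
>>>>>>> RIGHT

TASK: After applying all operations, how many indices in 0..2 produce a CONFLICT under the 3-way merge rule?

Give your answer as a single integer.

Final LEFT:  [bravo, echo, delta]
Final RIGHT: [charlie, echo, delta]
i=0: L=bravo=BASE, R=charlie -> take RIGHT -> charlie
i=1: L=echo R=echo -> agree -> echo
i=2: L=delta R=delta -> agree -> delta
Conflict count: 0

Answer: 0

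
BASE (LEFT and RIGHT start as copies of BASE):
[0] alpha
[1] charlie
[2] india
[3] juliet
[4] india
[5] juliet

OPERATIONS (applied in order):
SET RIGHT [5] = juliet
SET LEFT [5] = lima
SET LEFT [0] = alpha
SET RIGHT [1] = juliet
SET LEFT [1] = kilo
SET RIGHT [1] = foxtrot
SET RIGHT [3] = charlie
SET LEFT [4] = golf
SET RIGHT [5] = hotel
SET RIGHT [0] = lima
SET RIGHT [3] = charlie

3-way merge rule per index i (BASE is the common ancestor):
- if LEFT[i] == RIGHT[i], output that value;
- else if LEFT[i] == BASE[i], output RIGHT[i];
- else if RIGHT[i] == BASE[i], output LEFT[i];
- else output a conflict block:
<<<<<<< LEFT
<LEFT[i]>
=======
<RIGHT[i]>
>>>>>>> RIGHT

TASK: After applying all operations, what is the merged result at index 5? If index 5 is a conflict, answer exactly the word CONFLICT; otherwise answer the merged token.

Final LEFT:  [alpha, kilo, india, juliet, golf, lima]
Final RIGHT: [lima, foxtrot, india, charlie, india, hotel]
i=0: L=alpha=BASE, R=lima -> take RIGHT -> lima
i=1: BASE=charlie L=kilo R=foxtrot all differ -> CONFLICT
i=2: L=india R=india -> agree -> india
i=3: L=juliet=BASE, R=charlie -> take RIGHT -> charlie
i=4: L=golf, R=india=BASE -> take LEFT -> golf
i=5: BASE=juliet L=lima R=hotel all differ -> CONFLICT
Index 5 -> CONFLICT

Answer: CONFLICT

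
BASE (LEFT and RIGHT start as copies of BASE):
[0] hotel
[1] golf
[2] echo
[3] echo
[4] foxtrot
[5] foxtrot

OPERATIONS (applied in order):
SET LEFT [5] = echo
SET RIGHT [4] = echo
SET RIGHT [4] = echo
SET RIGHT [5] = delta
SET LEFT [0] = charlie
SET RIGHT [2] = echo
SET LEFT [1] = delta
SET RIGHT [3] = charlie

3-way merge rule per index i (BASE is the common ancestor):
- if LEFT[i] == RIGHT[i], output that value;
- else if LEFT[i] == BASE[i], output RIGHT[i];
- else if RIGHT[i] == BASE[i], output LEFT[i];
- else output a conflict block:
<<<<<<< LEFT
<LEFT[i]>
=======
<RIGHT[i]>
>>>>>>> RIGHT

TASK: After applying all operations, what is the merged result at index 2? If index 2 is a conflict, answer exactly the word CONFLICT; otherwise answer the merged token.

Answer: echo

Derivation:
Final LEFT:  [charlie, delta, echo, echo, foxtrot, echo]
Final RIGHT: [hotel, golf, echo, charlie, echo, delta]
i=0: L=charlie, R=hotel=BASE -> take LEFT -> charlie
i=1: L=delta, R=golf=BASE -> take LEFT -> delta
i=2: L=echo R=echo -> agree -> echo
i=3: L=echo=BASE, R=charlie -> take RIGHT -> charlie
i=4: L=foxtrot=BASE, R=echo -> take RIGHT -> echo
i=5: BASE=foxtrot L=echo R=delta all differ -> CONFLICT
Index 2 -> echo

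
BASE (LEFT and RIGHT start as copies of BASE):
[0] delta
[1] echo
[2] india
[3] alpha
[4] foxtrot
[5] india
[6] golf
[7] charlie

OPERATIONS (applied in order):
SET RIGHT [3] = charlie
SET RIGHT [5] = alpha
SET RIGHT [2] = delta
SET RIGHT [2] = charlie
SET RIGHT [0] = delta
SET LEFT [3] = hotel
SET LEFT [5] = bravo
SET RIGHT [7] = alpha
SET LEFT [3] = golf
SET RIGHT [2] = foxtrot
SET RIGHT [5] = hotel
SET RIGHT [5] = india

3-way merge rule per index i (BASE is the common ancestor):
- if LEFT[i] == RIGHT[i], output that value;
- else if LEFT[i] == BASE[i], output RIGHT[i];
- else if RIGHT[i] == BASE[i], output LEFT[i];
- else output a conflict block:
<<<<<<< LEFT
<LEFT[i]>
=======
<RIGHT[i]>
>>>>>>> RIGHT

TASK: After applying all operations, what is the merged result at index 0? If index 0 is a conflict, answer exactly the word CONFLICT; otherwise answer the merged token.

Final LEFT:  [delta, echo, india, golf, foxtrot, bravo, golf, charlie]
Final RIGHT: [delta, echo, foxtrot, charlie, foxtrot, india, golf, alpha]
i=0: L=delta R=delta -> agree -> delta
i=1: L=echo R=echo -> agree -> echo
i=2: L=india=BASE, R=foxtrot -> take RIGHT -> foxtrot
i=3: BASE=alpha L=golf R=charlie all differ -> CONFLICT
i=4: L=foxtrot R=foxtrot -> agree -> foxtrot
i=5: L=bravo, R=india=BASE -> take LEFT -> bravo
i=6: L=golf R=golf -> agree -> golf
i=7: L=charlie=BASE, R=alpha -> take RIGHT -> alpha
Index 0 -> delta

Answer: delta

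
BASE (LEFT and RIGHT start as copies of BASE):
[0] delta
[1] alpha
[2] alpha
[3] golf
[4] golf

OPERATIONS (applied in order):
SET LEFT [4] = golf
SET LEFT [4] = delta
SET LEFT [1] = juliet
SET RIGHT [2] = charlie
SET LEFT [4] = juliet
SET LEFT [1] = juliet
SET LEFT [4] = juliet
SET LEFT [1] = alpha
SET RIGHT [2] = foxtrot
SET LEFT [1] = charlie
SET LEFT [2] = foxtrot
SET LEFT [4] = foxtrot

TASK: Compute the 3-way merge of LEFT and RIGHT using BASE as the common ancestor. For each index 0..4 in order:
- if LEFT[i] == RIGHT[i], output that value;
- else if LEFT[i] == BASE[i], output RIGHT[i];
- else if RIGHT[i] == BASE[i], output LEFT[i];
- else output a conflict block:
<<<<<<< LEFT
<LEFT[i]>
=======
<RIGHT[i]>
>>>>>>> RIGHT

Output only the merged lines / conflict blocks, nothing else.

Answer: delta
charlie
foxtrot
golf
foxtrot

Derivation:
Final LEFT:  [delta, charlie, foxtrot, golf, foxtrot]
Final RIGHT: [delta, alpha, foxtrot, golf, golf]
i=0: L=delta R=delta -> agree -> delta
i=1: L=charlie, R=alpha=BASE -> take LEFT -> charlie
i=2: L=foxtrot R=foxtrot -> agree -> foxtrot
i=3: L=golf R=golf -> agree -> golf
i=4: L=foxtrot, R=golf=BASE -> take LEFT -> foxtrot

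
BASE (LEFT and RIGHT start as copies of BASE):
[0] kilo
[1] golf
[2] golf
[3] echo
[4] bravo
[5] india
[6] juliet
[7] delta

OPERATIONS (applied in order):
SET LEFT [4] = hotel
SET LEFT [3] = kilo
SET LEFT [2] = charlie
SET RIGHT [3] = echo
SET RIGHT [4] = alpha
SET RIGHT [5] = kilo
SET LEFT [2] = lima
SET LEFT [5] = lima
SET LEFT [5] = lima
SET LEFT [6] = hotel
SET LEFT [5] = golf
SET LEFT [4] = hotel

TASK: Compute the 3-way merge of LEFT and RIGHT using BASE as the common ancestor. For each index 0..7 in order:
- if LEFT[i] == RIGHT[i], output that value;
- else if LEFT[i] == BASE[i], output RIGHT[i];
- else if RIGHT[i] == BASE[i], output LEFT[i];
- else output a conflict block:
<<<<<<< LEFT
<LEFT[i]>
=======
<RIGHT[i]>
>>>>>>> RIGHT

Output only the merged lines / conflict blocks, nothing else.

Final LEFT:  [kilo, golf, lima, kilo, hotel, golf, hotel, delta]
Final RIGHT: [kilo, golf, golf, echo, alpha, kilo, juliet, delta]
i=0: L=kilo R=kilo -> agree -> kilo
i=1: L=golf R=golf -> agree -> golf
i=2: L=lima, R=golf=BASE -> take LEFT -> lima
i=3: L=kilo, R=echo=BASE -> take LEFT -> kilo
i=4: BASE=bravo L=hotel R=alpha all differ -> CONFLICT
i=5: BASE=india L=golf R=kilo all differ -> CONFLICT
i=6: L=hotel, R=juliet=BASE -> take LEFT -> hotel
i=7: L=delta R=delta -> agree -> delta

Answer: kilo
golf
lima
kilo
<<<<<<< LEFT
hotel
=======
alpha
>>>>>>> RIGHT
<<<<<<< LEFT
golf
=======
kilo
>>>>>>> RIGHT
hotel
delta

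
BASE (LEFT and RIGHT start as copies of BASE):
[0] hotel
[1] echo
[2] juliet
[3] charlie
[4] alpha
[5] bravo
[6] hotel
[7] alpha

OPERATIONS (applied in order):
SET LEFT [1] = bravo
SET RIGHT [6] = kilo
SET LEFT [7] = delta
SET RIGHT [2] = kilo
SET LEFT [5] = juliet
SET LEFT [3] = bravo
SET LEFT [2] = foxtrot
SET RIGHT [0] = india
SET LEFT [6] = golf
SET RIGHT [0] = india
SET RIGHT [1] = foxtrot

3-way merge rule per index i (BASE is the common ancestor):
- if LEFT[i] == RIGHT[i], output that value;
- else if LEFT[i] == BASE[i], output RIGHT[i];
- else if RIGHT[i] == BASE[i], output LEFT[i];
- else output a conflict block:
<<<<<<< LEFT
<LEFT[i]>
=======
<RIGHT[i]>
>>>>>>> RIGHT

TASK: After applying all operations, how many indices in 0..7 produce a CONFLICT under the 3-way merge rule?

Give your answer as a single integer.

Answer: 3

Derivation:
Final LEFT:  [hotel, bravo, foxtrot, bravo, alpha, juliet, golf, delta]
Final RIGHT: [india, foxtrot, kilo, charlie, alpha, bravo, kilo, alpha]
i=0: L=hotel=BASE, R=india -> take RIGHT -> india
i=1: BASE=echo L=bravo R=foxtrot all differ -> CONFLICT
i=2: BASE=juliet L=foxtrot R=kilo all differ -> CONFLICT
i=3: L=bravo, R=charlie=BASE -> take LEFT -> bravo
i=4: L=alpha R=alpha -> agree -> alpha
i=5: L=juliet, R=bravo=BASE -> take LEFT -> juliet
i=6: BASE=hotel L=golf R=kilo all differ -> CONFLICT
i=7: L=delta, R=alpha=BASE -> take LEFT -> delta
Conflict count: 3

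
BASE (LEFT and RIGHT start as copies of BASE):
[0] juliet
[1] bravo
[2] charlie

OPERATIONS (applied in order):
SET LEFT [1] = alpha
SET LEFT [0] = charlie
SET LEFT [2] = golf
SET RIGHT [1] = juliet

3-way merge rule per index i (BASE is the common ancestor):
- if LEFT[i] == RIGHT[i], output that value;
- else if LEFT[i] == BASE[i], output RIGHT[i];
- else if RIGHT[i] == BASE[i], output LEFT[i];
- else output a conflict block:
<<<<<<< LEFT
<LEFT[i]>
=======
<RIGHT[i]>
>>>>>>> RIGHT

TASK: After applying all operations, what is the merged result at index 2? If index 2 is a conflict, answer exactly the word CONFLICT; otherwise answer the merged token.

Final LEFT:  [charlie, alpha, golf]
Final RIGHT: [juliet, juliet, charlie]
i=0: L=charlie, R=juliet=BASE -> take LEFT -> charlie
i=1: BASE=bravo L=alpha R=juliet all differ -> CONFLICT
i=2: L=golf, R=charlie=BASE -> take LEFT -> golf
Index 2 -> golf

Answer: golf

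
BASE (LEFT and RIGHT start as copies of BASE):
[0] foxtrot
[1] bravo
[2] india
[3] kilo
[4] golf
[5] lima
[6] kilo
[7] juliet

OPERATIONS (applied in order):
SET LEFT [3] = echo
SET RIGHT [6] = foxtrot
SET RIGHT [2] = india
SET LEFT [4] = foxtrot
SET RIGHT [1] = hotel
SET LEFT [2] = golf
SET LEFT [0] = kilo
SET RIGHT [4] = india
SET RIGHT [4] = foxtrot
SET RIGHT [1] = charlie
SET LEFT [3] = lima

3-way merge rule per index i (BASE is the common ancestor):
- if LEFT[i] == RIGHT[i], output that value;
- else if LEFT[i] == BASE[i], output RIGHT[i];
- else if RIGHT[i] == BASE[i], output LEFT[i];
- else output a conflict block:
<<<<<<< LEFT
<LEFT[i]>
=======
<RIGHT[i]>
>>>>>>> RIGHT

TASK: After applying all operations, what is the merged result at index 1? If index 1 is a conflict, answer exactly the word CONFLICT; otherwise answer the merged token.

Final LEFT:  [kilo, bravo, golf, lima, foxtrot, lima, kilo, juliet]
Final RIGHT: [foxtrot, charlie, india, kilo, foxtrot, lima, foxtrot, juliet]
i=0: L=kilo, R=foxtrot=BASE -> take LEFT -> kilo
i=1: L=bravo=BASE, R=charlie -> take RIGHT -> charlie
i=2: L=golf, R=india=BASE -> take LEFT -> golf
i=3: L=lima, R=kilo=BASE -> take LEFT -> lima
i=4: L=foxtrot R=foxtrot -> agree -> foxtrot
i=5: L=lima R=lima -> agree -> lima
i=6: L=kilo=BASE, R=foxtrot -> take RIGHT -> foxtrot
i=7: L=juliet R=juliet -> agree -> juliet
Index 1 -> charlie

Answer: charlie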